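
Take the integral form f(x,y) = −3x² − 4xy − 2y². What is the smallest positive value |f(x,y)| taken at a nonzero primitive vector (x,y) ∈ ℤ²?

translate: b→-2 (≡4 mod 6), so (3,4,2)→(3,-2,1)
flip: (3,-2,1)→(1,2,3)
translate: b→0 (≡2 mod 2), so (1,2,3)→(1,0,2)
reduced (well bottom): (1,0,2) with a≤c, −a<b≤a
well minimum |f| = |-1| = 1 (negative-definite)

1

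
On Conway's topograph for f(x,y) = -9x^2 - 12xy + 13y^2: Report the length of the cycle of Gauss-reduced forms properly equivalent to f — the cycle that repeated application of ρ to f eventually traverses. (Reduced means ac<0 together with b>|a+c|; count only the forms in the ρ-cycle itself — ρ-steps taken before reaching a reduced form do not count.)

D = 612, ⌊√D⌋ = 24
descent: ρ → (13,12,-9)  [lands on river]
river: ρ → (-9,24,1)
river: ρ → (1,24,-9)
river: ρ → (-9,12,13)
river: ρ → (13,14,-8)
river: ρ → (-8,18,9)
river: ρ → (9,18,-8)
river: ρ → (-8,14,13)
ρ-cycle length = 8 (tail of 1 descent step not counted)

8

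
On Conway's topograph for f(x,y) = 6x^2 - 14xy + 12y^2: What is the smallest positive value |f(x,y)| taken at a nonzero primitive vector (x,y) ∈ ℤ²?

translate: b→-2 (≡-14 mod 12), so (6,-14,12)→(6,-2,4)
flip: (6,-2,4)→(4,2,6)
reduced (well bottom): (4,2,6) with a≤c, −a<b≤a
well minimum = a = 4

4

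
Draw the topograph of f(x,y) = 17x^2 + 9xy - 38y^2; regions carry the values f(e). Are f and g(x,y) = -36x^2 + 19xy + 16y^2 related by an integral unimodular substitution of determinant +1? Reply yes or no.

D₁ = 2665, D₂ = 2665
river cycle of f (length 38): (17, 43, -12), (-12, 29, 38), (38, 47, -3), (-3, 49, 22), (22, 39, -13), (-13, 39, 22), (22, 49, -3), (-3, 47, 38), (38, 29, -12), (-12, 43, 17), … (28 more)
river cycle of g (length 26): (16, 45, -10), (-10, 35, 36), (36, 37, -9), (-9, 35, 40), (40, 45, -4), (-4, 51, 4), (4, 45, -40), (-40, 35, 9), (9, 37, -36), (-36, 35, 10), … (16 more)
cycles differ ⇒ inequivalent

no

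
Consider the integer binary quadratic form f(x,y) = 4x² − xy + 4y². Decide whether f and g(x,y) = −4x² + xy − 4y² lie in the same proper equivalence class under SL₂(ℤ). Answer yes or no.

D₁ = -63, D₂ = -63
f: flip: (4,-1,4)→(4,1,4)
f: reduced (well bottom): (4,1,4) with a≤c, −a<b≤a
g is negative-definite; reduce −g:
−g: flip: (4,-1,4)→(4,1,4)
−g: reduced (well bottom): (4,1,4) with a≤c, −a<b≤a
flip sign back: reduced form of g is (-4,-1,-4)
reduced forms (4, 1, 4) vs (-4, -1, -4) ⇒ inequivalent

no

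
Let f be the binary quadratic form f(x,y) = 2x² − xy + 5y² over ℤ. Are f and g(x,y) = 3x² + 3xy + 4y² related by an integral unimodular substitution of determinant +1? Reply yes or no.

D₁ = -39, D₂ = -39
f: reduced (well bottom): (2,-1,5) with a≤c, −a<b≤a
g: reduced (well bottom): (3,3,4) with a≤c, −a<b≤a
reduced forms (2, -1, 5) vs (3, 3, 4) ⇒ inequivalent

no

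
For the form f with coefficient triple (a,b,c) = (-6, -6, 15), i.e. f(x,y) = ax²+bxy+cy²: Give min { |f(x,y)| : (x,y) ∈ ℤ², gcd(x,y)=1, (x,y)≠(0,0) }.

descent: ρ → (15,6,-6)
descent: ρ → (-6,18,3)  [lands on river]
river: ρ → (3,18,-6)
closes: descent 2, river 2
min |a| on river = 3

3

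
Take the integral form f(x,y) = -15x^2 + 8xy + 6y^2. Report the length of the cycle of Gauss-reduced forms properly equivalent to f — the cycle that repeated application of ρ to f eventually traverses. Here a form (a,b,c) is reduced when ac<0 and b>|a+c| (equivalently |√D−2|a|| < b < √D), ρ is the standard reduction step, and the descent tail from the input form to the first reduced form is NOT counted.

D = 424, ⌊√D⌋ = 20
descent: ρ → (6,16,-7)  [lands on river]
river: ρ → (-7,12,10)
river: ρ → (10,8,-9)
river: ρ → (-9,10,9)
river: ρ → (9,8,-10)
river: ρ → (-10,12,7)
river: ρ → (7,16,-6)
river: ρ → (-6,20,1)
river: ρ → (1,20,-6)
river: ρ → (-6,16,7)
river: ρ → (7,12,-10)
river: ρ → (-10,8,9)
river: ρ → (9,10,-9)
river: ρ → (-9,8,10)
river: ρ → (10,12,-7)
river: ρ → (-7,16,6)
river: ρ → (6,20,-1)
river: ρ → (-1,20,6)
ρ-cycle length = 18 (tail of 1 descent step not counted)

18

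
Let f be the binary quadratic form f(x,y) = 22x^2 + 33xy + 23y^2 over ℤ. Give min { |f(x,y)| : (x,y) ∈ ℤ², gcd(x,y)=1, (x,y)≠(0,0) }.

translate: b→-11 (≡33 mod 44), so (22,33,23)→(22,-11,12)
flip: (22,-11,12)→(12,11,22)
reduced (well bottom): (12,11,22) with a≤c, −a<b≤a
well minimum = a = 12

12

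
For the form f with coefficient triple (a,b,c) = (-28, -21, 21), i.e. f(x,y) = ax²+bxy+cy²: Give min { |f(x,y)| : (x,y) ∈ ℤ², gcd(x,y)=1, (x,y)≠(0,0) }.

descent: ρ → (21,21,-28)  [lands on river]
river: ρ → (-28,35,14)
river: ρ → (14,49,-7)
river: ρ → (-7,49,14)
river: ρ → (14,35,-28)
river: ρ → (-28,21,21)
closes: descent 1, river 6
min |a| on river = 7

7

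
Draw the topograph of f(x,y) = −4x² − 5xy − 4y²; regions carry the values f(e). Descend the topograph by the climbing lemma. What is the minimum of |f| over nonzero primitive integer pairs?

translate: b→-3 (≡5 mod 8), so (4,5,4)→(4,-3,3)
flip: (4,-3,3)→(3,3,4)
reduced (well bottom): (3,3,4) with a≤c, −a<b≤a
well minimum |f| = |-3| = 3 (negative-definite)

3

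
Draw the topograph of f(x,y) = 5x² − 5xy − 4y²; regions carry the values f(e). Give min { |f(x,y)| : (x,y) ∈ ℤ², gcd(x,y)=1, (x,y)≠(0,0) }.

descent: ρ → (-4,5,5)  [lands on river]
river: ρ → (5,5,-4)
river: ρ → (-4,3,6)
river: ρ → (6,9,-1)
river: ρ → (-1,9,6)
river: ρ → (6,3,-4)
closes: descent 1, river 6
min |a| on river = 1

1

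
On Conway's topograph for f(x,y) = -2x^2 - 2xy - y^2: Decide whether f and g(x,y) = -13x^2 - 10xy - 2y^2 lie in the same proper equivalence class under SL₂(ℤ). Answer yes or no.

D₁ = -4, D₂ = -4
f is negative-definite; reduce −f:
−f: flip: (2,2,1)→(1,-2,2)
−f: translate: b→0 (≡-2 mod 2), so (1,-2,2)→(1,0,1)
−f: reduced (well bottom): (1,0,1) with a≤c, −a<b≤a
flip sign back: reduced form of f is (-1,0,-1)
g is negative-definite; reduce −g:
−g: flip: (13,10,2)→(2,-10,13)
−g: translate: b→2 (≡-10 mod 4), so (2,-10,13)→(2,2,1)
−g: flip: (2,2,1)→(1,-2,2)
−g: translate: b→0 (≡-2 mod 2), so (1,-2,2)→(1,0,1)
−g: reduced (well bottom): (1,0,1) with a≤c, −a<b≤a
flip sign back: reduced form of g is (-1,0,-1)
reduced forms (-1, 0, -1) vs (-1, 0, -1) ⇒ equivalent

yes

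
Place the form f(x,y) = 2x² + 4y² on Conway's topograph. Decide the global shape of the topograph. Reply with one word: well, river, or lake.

D = b²−4ac = 0² − 4·2·4 = -32
D < 0 ⇒ definite ⇒ every region one sign ⇒ single well

well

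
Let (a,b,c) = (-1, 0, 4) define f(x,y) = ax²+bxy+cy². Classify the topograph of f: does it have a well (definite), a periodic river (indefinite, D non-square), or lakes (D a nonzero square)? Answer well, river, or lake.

D = b²−4ac = 0² − 4·(-1)·4 = 16
D = 4² is a perfect square ⇒ form factors over ℤ ⇒ lakes

lake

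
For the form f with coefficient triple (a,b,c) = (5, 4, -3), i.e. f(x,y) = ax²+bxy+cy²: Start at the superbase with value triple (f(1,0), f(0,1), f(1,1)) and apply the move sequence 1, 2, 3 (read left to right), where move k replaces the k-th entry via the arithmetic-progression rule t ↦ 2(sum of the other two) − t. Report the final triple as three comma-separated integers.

start (5,-3,6) = (f(1,0),f(0,1),f(1,1))
replace slot 1: 2·((-3)+6) − 5 = 1 → (1,-3,6)
replace slot 2: 2·(1+6) − (-3) = 17 → (1,17,6)
replace slot 3: 2·(1+17) − 6 = 30 → (1,17,30)

1,17,30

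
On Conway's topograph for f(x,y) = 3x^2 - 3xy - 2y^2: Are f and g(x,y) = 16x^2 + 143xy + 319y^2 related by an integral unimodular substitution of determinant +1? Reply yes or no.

D₁ = 33, D₂ = 33
river cycle of f (length 4): (-2, 3, 3), (3, 3, -2), (-2, 5, 1), (1, 5, -2)
river cycle of g (length 4): (3, 3, -2), (-2, 5, 1), (1, 5, -2), (-2, 3, 3)
cycles coincide ⇒ equivalent

yes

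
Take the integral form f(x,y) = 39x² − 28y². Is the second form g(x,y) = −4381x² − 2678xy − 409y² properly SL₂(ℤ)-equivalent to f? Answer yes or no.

D₁ = 4368, D₂ = 4368
river cycle of f (length 8): (-28, 56, 11), (11, 54, -33), (-33, 12, 32), (32, 52, -13), (-13, 52, 32), (32, 12, -33), (-33, 54, 11), (11, 56, -28)
river cycle of g (length 8): (-28, 56, 11), (11, 54, -33), (-33, 12, 32), (32, 52, -13), (-13, 52, 32), (32, 12, -33), (-33, 54, 11), (11, 56, -28)
cycles coincide ⇒ equivalent

yes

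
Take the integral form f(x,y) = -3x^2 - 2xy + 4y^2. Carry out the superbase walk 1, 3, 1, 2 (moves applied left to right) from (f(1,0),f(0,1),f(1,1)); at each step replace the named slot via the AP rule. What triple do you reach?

start (-3,4,-1) = (f(1,0),f(0,1),f(1,1))
replace slot 1: 2·(4+(-1)) − (-3) = 9 → (9,4,-1)
replace slot 3: 2·(9+4) − (-1) = 27 → (9,4,27)
replace slot 1: 2·(4+27) − 9 = 53 → (53,4,27)
replace slot 2: 2·(53+27) − 4 = 156 → (53,156,27)

53,156,27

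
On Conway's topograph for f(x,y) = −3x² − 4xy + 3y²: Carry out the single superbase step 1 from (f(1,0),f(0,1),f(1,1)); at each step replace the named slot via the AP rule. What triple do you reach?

start (-3,3,-4) = (f(1,0),f(0,1),f(1,1))
replace slot 1: 2·(3+(-4)) − (-3) = 1 → (1,3,-4)

1,3,-4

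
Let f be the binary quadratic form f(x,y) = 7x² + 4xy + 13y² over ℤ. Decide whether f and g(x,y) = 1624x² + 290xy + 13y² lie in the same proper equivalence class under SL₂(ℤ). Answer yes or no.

D₁ = -348, D₂ = -348
f: reduced (well bottom): (7,4,13) with a≤c, −a<b≤a
g: flip: (1624,290,13)→(13,-290,1624)
g: translate: b→-4 (≡-290 mod 26), so (13,-290,1624)→(13,-4,7)
g: flip: (13,-4,7)→(7,4,13)
g: reduced (well bottom): (7,4,13) with a≤c, −a<b≤a
reduced forms (7, 4, 13) vs (7, 4, 13) ⇒ equivalent

yes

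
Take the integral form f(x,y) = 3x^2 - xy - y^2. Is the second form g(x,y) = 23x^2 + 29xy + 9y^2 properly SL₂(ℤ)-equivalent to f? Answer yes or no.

D₁ = 13, D₂ = 13
river cycle of f (length 2): (-1, 3, 1), (1, 3, -1)
river cycle of g (length 2): (1, 3, -1), (-1, 3, 1)
cycles coincide ⇒ equivalent

yes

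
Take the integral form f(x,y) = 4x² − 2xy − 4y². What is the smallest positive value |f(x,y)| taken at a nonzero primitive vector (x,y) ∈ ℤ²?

descent: ρ → (-4,2,4)  [lands on river]
river: ρ → (4,6,-2)
river: ρ → (-2,6,4)
river: ρ → (4,2,-4)
river: ρ → (-4,6,2)
river: ρ → (2,6,-4)
closes: descent 1, river 6
min |a| on river = 2

2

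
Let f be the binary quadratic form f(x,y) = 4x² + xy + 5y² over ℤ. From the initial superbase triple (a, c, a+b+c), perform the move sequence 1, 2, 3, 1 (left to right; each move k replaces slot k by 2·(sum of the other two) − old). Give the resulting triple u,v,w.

start (4,5,10) = (f(1,0),f(0,1),f(1,1))
replace slot 1: 2·(5+10) − 4 = 26 → (26,5,10)
replace slot 2: 2·(26+10) − 5 = 67 → (26,67,10)
replace slot 3: 2·(26+67) − 10 = 176 → (26,67,176)
replace slot 1: 2·(67+176) − 26 = 460 → (460,67,176)

460,67,176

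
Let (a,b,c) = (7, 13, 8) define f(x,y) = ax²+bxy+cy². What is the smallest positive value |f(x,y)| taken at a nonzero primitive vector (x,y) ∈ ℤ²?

translate: b→-1 (≡13 mod 14), so (7,13,8)→(7,-1,2)
flip: (7,-1,2)→(2,1,7)
reduced (well bottom): (2,1,7) with a≤c, −a<b≤a
well minimum = a = 2

2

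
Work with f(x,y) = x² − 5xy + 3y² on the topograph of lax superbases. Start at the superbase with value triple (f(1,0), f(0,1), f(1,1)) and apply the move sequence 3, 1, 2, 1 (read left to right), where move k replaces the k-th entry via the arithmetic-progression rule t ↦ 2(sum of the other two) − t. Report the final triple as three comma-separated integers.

start (1,3,-1) = (f(1,0),f(0,1),f(1,1))
replace slot 3: 2·(1+3) − (-1) = 9 → (1,3,9)
replace slot 1: 2·(3+9) − 1 = 23 → (23,3,9)
replace slot 2: 2·(23+9) − 3 = 61 → (23,61,9)
replace slot 1: 2·(61+9) − 23 = 117 → (117,61,9)

117,61,9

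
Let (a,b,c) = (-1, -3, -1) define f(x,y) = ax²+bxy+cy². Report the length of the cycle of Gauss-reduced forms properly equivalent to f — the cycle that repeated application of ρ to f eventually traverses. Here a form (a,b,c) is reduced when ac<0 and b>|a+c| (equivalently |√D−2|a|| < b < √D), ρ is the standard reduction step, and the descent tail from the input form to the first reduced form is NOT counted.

D = 5, ⌊√D⌋ = 2
descent: ρ → (-1,1,1)  [lands on river]
river: ρ → (1,1,-1)
ρ-cycle length = 2 (tail of 1 descent step not counted)

2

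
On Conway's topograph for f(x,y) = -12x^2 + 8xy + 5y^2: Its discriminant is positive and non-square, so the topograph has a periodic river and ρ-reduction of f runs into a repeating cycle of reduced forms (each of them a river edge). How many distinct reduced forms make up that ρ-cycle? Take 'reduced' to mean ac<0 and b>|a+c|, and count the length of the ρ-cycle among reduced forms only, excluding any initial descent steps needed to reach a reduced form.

D = 304, ⌊√D⌋ = 17
river: ρ → (5,12,-8)
river: ρ → (-8,4,9)
river: ρ → (9,14,-3)
river: ρ → (-3,16,4)
river: ρ → (4,16,-3)
river: ρ → (-3,14,9)
river: ρ → (9,4,-8)
river: ρ → (-8,12,5)
river: ρ → (5,8,-12)
river: ρ → (-12,16,1)
river: ρ → (1,16,-12)
river: ρ → (-12,8,5)
ρ-cycle length = 12 (tail of 0 descent steps not counted)

12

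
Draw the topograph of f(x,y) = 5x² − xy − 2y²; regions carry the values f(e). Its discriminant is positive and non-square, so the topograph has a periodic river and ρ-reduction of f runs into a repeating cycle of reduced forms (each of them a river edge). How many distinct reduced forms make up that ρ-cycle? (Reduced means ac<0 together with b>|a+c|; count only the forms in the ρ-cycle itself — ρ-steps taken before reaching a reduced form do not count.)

D = 41, ⌊√D⌋ = 6
descent: ρ → (-2,5,2)  [lands on river]
river: ρ → (2,3,-4)
river: ρ → (-4,5,1)
river: ρ → (1,5,-4)
river: ρ → (-4,3,2)
river: ρ → (2,5,-2)
river: ρ → (-2,3,4)
river: ρ → (4,5,-1)
river: ρ → (-1,5,4)
river: ρ → (4,3,-2)
ρ-cycle length = 10 (tail of 1 descent step not counted)

10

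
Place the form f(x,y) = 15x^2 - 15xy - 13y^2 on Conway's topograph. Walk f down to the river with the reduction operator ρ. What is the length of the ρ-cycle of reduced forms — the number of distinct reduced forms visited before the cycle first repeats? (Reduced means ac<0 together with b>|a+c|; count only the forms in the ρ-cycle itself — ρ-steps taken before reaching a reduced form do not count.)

D = 1005, ⌊√D⌋ = 31
descent: ρ → (-13,15,15)  [lands on river]
river: ρ → (15,15,-13)
river: ρ → (-13,11,17)
river: ρ → (17,23,-7)
river: ρ → (-7,19,23)
river: ρ → (23,27,-3)
river: ρ → (-3,27,23)
river: ρ → (23,19,-7)
river: ρ → (-7,23,17)
river: ρ → (17,11,-13)
ρ-cycle length = 10 (tail of 1 descent step not counted)

10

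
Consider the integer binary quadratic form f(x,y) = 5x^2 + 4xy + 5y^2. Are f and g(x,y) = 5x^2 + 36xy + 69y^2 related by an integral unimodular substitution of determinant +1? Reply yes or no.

D₁ = -84, D₂ = -84
f: reduced (well bottom): (5,4,5) with a≤c, −a<b≤a
g: translate: b→-4 (≡36 mod 10), so (5,36,69)→(5,-4,5)
g: flip: (5,-4,5)→(5,4,5)
g: reduced (well bottom): (5,4,5) with a≤c, −a<b≤a
reduced forms (5, 4, 5) vs (5, 4, 5) ⇒ equivalent

yes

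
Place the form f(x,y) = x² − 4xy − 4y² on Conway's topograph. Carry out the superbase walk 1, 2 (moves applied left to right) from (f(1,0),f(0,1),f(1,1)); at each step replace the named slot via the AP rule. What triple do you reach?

start (1,-4,-7) = (f(1,0),f(0,1),f(1,1))
replace slot 1: 2·((-4)+(-7)) − 1 = -23 → (-23,-4,-7)
replace slot 2: 2·((-23)+(-7)) − (-4) = -56 → (-23,-56,-7)

-23,-56,-7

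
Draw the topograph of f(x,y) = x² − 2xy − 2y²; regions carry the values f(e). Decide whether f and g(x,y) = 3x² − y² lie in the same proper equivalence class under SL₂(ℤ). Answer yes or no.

D₁ = 12, D₂ = 12
river cycle of f (length 2): (-2, 2, 1), (1, 2, -2)
river cycle of g (length 2): (-1, 2, 2), (2, 2, -1)
cycles differ ⇒ inequivalent

no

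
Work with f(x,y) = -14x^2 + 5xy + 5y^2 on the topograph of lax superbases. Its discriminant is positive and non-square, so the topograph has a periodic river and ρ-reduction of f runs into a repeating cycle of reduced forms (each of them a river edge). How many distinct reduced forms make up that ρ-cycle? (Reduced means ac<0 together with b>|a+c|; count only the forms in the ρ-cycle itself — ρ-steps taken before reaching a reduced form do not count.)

D = 305, ⌊√D⌋ = 17
descent: ρ → (5,15,-4)  [lands on river]
river: ρ → (-4,17,1)
river: ρ → (1,17,-4)
river: ρ → (-4,15,5)
ρ-cycle length = 4 (tail of 1 descent step not counted)

4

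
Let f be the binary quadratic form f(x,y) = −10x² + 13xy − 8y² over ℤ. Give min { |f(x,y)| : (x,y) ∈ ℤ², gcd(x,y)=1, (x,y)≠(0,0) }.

translate: b→7 (≡-13 mod 20), so (10,-13,8)→(10,7,5)
flip: (10,7,5)→(5,-7,10)
translate: b→3 (≡-7 mod 10), so (5,-7,10)→(5,3,8)
reduced (well bottom): (5,3,8) with a≤c, −a<b≤a
well minimum |f| = |-5| = 5 (negative-definite)

5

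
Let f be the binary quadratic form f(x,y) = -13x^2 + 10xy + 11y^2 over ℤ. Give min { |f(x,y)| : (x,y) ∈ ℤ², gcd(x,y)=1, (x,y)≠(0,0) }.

river: ρ → (11,12,-12)
river: ρ → (-12,12,11)
river: ρ → (11,10,-13)
river: ρ → (-13,16,8)
river: ρ → (8,16,-13)
river: ρ → (-13,10,11)
closes: descent 0, river 6
min |a| on river = 8

8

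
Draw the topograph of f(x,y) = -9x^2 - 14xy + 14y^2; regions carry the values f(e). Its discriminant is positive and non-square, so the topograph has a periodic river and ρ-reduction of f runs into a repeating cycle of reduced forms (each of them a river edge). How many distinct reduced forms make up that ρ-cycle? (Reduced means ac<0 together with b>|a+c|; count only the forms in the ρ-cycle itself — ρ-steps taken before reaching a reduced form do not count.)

D = 700, ⌊√D⌋ = 26
descent: ρ → (14,14,-9)  [lands on river]
river: ρ → (-9,22,6)
river: ρ → (6,26,-1)
river: ρ → (-1,26,6)
river: ρ → (6,22,-9)
river: ρ → (-9,14,14)
ρ-cycle length = 6 (tail of 1 descent step not counted)

6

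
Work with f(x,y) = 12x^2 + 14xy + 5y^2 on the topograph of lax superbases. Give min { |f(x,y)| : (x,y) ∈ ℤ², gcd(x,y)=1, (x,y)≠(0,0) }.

translate: b→-10 (≡14 mod 24), so (12,14,5)→(12,-10,3)
flip: (12,-10,3)→(3,10,12)
translate: b→-2 (≡10 mod 6), so (3,10,12)→(3,-2,4)
reduced (well bottom): (3,-2,4) with a≤c, −a<b≤a
well minimum = a = 3

3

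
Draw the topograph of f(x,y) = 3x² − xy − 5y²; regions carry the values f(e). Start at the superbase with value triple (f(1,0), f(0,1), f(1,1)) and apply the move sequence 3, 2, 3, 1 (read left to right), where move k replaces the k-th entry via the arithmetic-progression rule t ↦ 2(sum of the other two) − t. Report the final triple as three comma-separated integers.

start (3,-5,-3) = (f(1,0),f(0,1),f(1,1))
replace slot 3: 2·(3+(-5)) − (-3) = -1 → (3,-5,-1)
replace slot 2: 2·(3+(-1)) − (-5) = 9 → (3,9,-1)
replace slot 3: 2·(3+9) − (-1) = 25 → (3,9,25)
replace slot 1: 2·(9+25) − 3 = 65 → (65,9,25)

65,9,25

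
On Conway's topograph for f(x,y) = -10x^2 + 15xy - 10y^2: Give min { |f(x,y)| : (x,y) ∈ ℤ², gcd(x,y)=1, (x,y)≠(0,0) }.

translate: b→5 (≡-15 mod 20), so (10,-15,10)→(10,5,5)
flip: (10,5,5)→(5,-5,10)
translate: b→5 (≡-5 mod 10), so (5,-5,10)→(5,5,10)
reduced (well bottom): (5,5,10) with a≤c, −a<b≤a
well minimum |f| = |-5| = 5 (negative-definite)

5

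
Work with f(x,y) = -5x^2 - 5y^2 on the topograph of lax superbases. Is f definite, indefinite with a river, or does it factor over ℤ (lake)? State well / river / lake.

D = b²−4ac = 0² − 4·(-5)·(-5) = -100
D < 0 ⇒ definite ⇒ every region one sign ⇒ single well

well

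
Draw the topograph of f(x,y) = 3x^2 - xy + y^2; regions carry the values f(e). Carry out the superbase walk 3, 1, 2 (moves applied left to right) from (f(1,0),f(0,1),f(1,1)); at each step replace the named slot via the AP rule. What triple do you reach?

start (3,1,3) = (f(1,0),f(0,1),f(1,1))
replace slot 3: 2·(3+1) − 3 = 5 → (3,1,5)
replace slot 1: 2·(1+5) − 3 = 9 → (9,1,5)
replace slot 2: 2·(9+5) − 1 = 27 → (9,27,5)

9,27,5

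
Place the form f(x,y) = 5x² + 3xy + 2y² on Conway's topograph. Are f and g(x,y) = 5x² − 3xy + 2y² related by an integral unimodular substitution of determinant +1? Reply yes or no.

D₁ = -31, D₂ = -31
f: flip: (5,3,2)→(2,-3,5)
f: translate: b→1 (≡-3 mod 4), so (2,-3,5)→(2,1,4)
f: reduced (well bottom): (2,1,4) with a≤c, −a<b≤a
g: flip: (5,-3,2)→(2,3,5)
g: translate: b→-1 (≡3 mod 4), so (2,3,5)→(2,-1,4)
g: reduced (well bottom): (2,-1,4) with a≤c, −a<b≤a
reduced forms (2, 1, 4) vs (2, -1, 4) ⇒ inequivalent

no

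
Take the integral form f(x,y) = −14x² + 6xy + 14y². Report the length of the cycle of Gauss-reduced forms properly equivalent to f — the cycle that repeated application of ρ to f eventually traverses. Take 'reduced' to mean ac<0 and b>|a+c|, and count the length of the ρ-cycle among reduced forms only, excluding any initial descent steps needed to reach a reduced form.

D = 820, ⌊√D⌋ = 28
river: ρ → (14,22,-6)
river: ρ → (-6,26,6)
river: ρ → (6,22,-14)
river: ρ → (-14,6,14)
ρ-cycle length = 4 (tail of 0 descent steps not counted)

4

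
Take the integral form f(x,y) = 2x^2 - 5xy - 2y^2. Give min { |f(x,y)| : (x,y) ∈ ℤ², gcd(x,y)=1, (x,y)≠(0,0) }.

descent: ρ → (-2,5,2)  [lands on river]
river: ρ → (2,3,-4)
river: ρ → (-4,5,1)
river: ρ → (1,5,-4)
river: ρ → (-4,3,2)
river: ρ → (2,5,-2)
river: ρ → (-2,3,4)
river: ρ → (4,5,-1)
river: ρ → (-1,5,4)
river: ρ → (4,3,-2)
closes: descent 1, river 10
min |a| on river = 1

1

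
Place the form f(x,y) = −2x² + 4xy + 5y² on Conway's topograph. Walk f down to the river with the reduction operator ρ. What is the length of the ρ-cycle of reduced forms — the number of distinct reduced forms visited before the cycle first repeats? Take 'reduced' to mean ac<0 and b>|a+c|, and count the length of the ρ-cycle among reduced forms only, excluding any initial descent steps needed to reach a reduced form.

D = 56, ⌊√D⌋ = 7
river: ρ → (5,6,-1)
river: ρ → (-1,6,5)
river: ρ → (5,4,-2)
river: ρ → (-2,4,5)
ρ-cycle length = 4 (tail of 0 descent steps not counted)

4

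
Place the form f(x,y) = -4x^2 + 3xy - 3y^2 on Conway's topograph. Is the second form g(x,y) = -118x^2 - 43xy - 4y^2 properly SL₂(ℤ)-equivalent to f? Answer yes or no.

D₁ = -39, D₂ = -39
f is negative-definite; reduce −f:
−f: flip: (4,-3,3)→(3,3,4)
−f: reduced (well bottom): (3,3,4) with a≤c, −a<b≤a
flip sign back: reduced form of f is (-3,-3,-4)
g is negative-definite; reduce −g:
−g: flip: (118,43,4)→(4,-43,118)
−g: translate: b→-3 (≡-43 mod 8), so (4,-43,118)→(4,-3,3)
−g: flip: (4,-3,3)→(3,3,4)
−g: reduced (well bottom): (3,3,4) with a≤c, −a<b≤a
flip sign back: reduced form of g is (-3,-3,-4)
reduced forms (-3, -3, -4) vs (-3, -3, -4) ⇒ equivalent

yes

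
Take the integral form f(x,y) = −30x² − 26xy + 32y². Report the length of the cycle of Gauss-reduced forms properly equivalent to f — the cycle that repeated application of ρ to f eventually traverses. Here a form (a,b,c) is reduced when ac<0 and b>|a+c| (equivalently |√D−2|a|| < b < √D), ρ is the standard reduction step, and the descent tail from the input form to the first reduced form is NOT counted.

D = 4516, ⌊√D⌋ = 67
descent: ρ → (32,26,-30)  [lands on river]
river: ρ → (-30,34,28)
river: ρ → (28,22,-36)
river: ρ → (-36,50,14)
river: ρ → (14,62,-12)
river: ρ → (-12,58,24)
river: ρ → (24,38,-32)
river: ρ → (-32,26,30)
river: ρ → (30,34,-28)
river: ρ → (-28,22,36)
river: ρ → (36,50,-14)
river: ρ → (-14,62,12)
river: ρ → (12,58,-24)
river: ρ → (-24,38,32)
ρ-cycle length = 14 (tail of 1 descent step not counted)

14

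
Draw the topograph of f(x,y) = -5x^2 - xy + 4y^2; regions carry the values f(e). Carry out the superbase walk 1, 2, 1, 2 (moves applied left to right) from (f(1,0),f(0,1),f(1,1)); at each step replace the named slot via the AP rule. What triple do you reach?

start (-5,4,-2) = (f(1,0),f(0,1),f(1,1))
replace slot 1: 2·(4+(-2)) − (-5) = 9 → (9,4,-2)
replace slot 2: 2·(9+(-2)) − 4 = 10 → (9,10,-2)
replace slot 1: 2·(10+(-2)) − 9 = 7 → (7,10,-2)
replace slot 2: 2·(7+(-2)) − 10 = 0 → (7,0,-2)

7,0,-2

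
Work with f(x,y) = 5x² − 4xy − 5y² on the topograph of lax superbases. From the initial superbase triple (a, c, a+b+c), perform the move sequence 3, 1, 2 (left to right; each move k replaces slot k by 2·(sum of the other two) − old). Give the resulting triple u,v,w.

start (5,-5,-4) = (f(1,0),f(0,1),f(1,1))
replace slot 3: 2·(5+(-5)) − (-4) = 4 → (5,-5,4)
replace slot 1: 2·((-5)+4) − 5 = -7 → (-7,-5,4)
replace slot 2: 2·((-7)+4) − (-5) = -1 → (-7,-1,4)

-7,-1,4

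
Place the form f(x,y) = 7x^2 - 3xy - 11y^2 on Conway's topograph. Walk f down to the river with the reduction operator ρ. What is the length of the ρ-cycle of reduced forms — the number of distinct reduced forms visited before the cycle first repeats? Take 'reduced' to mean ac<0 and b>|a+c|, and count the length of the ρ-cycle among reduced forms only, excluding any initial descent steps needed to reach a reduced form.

D = 317, ⌊√D⌋ = 17
descent: ρ → (-11,3,7)
descent: ρ → (7,11,-7)  [lands on river]
river: ρ → (-7,17,1)
river: ρ → (1,17,-7)
river: ρ → (-7,11,7)
river: ρ → (7,17,-1)
river: ρ → (-1,17,7)
ρ-cycle length = 6 (tail of 2 descent steps not counted)

6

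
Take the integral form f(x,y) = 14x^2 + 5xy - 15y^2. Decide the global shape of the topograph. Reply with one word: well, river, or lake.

D = b²−4ac = 5² − 4·14·(-15) = 865
D > 0 non-square ⇒ indefinite ⇒ periodic river

river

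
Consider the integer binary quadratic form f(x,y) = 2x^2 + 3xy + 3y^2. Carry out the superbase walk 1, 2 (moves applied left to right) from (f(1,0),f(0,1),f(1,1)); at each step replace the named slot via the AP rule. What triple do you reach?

start (2,3,8) = (f(1,0),f(0,1),f(1,1))
replace slot 1: 2·(3+8) − 2 = 20 → (20,3,8)
replace slot 2: 2·(20+8) − 3 = 53 → (20,53,8)

20,53,8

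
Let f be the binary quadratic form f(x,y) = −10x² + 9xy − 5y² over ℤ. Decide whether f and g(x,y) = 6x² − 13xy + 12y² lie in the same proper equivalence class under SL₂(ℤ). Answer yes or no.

D₁ = -119, D₂ = -119
f is negative-definite; reduce −f:
−f: flip: (10,-9,5)→(5,9,10)
−f: translate: b→-1 (≡9 mod 10), so (5,9,10)→(5,-1,6)
−f: reduced (well bottom): (5,-1,6) with a≤c, −a<b≤a
flip sign back: reduced form of f is (-5,1,-6)
g: translate: b→-1 (≡-13 mod 12), so (6,-13,12)→(6,-1,5)
g: flip: (6,-1,5)→(5,1,6)
g: reduced (well bottom): (5,1,6) with a≤c, −a<b≤a
reduced forms (-5, 1, -6) vs (5, 1, 6) ⇒ inequivalent

no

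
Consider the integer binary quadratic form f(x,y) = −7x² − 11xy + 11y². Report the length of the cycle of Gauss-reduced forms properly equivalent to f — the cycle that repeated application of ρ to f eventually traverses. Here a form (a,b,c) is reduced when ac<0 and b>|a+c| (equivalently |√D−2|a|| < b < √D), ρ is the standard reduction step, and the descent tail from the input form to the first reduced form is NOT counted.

D = 429, ⌊√D⌋ = 20
descent: ρ → (11,11,-7)  [lands on river]
river: ρ → (-7,17,5)
river: ρ → (5,13,-13)
river: ρ → (-13,13,5)
river: ρ → (5,17,-7)
river: ρ → (-7,11,11)
ρ-cycle length = 6 (tail of 1 descent step not counted)

6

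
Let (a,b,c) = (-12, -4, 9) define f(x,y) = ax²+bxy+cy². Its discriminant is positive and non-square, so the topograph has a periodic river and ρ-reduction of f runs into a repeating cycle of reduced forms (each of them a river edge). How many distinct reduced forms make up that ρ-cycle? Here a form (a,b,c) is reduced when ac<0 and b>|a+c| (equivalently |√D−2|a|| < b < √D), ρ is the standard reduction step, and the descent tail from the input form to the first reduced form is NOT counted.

D = 448, ⌊√D⌋ = 21
descent: ρ → (9,4,-12)  [lands on river]
river: ρ → (-12,20,1)
river: ρ → (1,20,-12)
river: ρ → (-12,4,9)
river: ρ → (9,14,-7)
river: ρ → (-7,14,9)
ρ-cycle length = 6 (tail of 1 descent step not counted)

6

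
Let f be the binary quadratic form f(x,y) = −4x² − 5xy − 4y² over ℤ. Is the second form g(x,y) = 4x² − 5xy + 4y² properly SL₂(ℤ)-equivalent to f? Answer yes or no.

D₁ = -39, D₂ = -39
f is negative-definite; reduce −f:
−f: translate: b→-3 (≡5 mod 8), so (4,5,4)→(4,-3,3)
−f: flip: (4,-3,3)→(3,3,4)
−f: reduced (well bottom): (3,3,4) with a≤c, −a<b≤a
flip sign back: reduced form of f is (-3,-3,-4)
g: translate: b→3 (≡-5 mod 8), so (4,-5,4)→(4,3,3)
g: flip: (4,3,3)→(3,-3,4)
g: translate: b→3 (≡-3 mod 6), so (3,-3,4)→(3,3,4)
g: reduced (well bottom): (3,3,4) with a≤c, −a<b≤a
reduced forms (-3, -3, -4) vs (3, 3, 4) ⇒ inequivalent

no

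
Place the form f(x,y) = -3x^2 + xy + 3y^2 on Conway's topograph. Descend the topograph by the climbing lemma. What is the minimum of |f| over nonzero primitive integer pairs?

river: ρ → (3,5,-1)
river: ρ → (-1,5,3)
river: ρ → (3,1,-3)
river: ρ → (-3,5,1)
river: ρ → (1,5,-3)
river: ρ → (-3,1,3)
closes: descent 0, river 6
min |a| on river = 1

1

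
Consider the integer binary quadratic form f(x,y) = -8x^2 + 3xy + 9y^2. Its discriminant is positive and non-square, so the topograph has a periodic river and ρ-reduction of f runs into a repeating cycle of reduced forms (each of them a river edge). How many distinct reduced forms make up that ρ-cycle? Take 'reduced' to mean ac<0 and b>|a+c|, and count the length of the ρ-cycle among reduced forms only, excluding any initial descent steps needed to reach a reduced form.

D = 297, ⌊√D⌋ = 17
river: ρ → (9,15,-2)
river: ρ → (-2,17,1)
river: ρ → (1,17,-2)
river: ρ → (-2,15,9)
river: ρ → (9,3,-8)
river: ρ → (-8,13,4)
river: ρ → (4,11,-11)
river: ρ → (-11,11,4)
river: ρ → (4,13,-8)
river: ρ → (-8,3,9)
ρ-cycle length = 10 (tail of 0 descent steps not counted)

10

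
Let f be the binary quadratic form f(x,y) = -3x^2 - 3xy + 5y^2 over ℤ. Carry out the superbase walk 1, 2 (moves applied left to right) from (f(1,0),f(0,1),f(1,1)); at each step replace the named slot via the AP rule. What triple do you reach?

start (-3,5,-1) = (f(1,0),f(0,1),f(1,1))
replace slot 1: 2·(5+(-1)) − (-3) = 11 → (11,5,-1)
replace slot 2: 2·(11+(-1)) − 5 = 15 → (11,15,-1)

11,15,-1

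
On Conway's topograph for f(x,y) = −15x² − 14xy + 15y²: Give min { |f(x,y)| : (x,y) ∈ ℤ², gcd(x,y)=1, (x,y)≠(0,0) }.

descent: ρ → (15,14,-15)  [lands on river]
river: ρ → (-15,16,14)
river: ρ → (14,12,-17)
river: ρ → (-17,22,9)
river: ρ → (9,32,-2)
river: ρ → (-2,32,9)
river: ρ → (9,22,-17)
river: ρ → (-17,12,14)
river: ρ → (14,16,-15)
river: ρ → (-15,14,15)
river: ρ → (15,16,-14)
river: ρ → (-14,12,17)
river: ρ → (17,22,-9)
river: ρ → (-9,32,2)
river: ρ → (2,32,-9)
river: ρ → (-9,22,17)
river: ρ → (17,12,-14)
river: ρ → (-14,16,15)
closes: descent 1, river 18
min |a| on river = 2

2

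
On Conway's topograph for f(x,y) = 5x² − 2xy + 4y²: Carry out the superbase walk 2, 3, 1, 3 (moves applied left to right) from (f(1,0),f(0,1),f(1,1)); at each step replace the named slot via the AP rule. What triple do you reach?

start (5,4,7) = (f(1,0),f(0,1),f(1,1))
replace slot 2: 2·(5+7) − 4 = 20 → (5,20,7)
replace slot 3: 2·(5+20) − 7 = 43 → (5,20,43)
replace slot 1: 2·(20+43) − 5 = 121 → (121,20,43)
replace slot 3: 2·(121+20) − 43 = 239 → (121,20,239)

121,20,239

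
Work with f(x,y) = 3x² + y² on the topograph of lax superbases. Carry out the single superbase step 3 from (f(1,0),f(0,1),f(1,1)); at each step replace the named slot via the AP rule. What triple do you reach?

start (3,1,4) = (f(1,0),f(0,1),f(1,1))
replace slot 3: 2·(3+1) − 4 = 4 → (3,1,4)

3,1,4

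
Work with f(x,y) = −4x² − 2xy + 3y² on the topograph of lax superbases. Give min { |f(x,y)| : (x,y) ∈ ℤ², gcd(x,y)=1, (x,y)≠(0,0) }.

descent: ρ → (3,2,-4)  [lands on river]
river: ρ → (-4,6,1)
river: ρ → (1,6,-4)
river: ρ → (-4,2,3)
river: ρ → (3,4,-3)
river: ρ → (-3,2,4)
river: ρ → (4,6,-1)
river: ρ → (-1,6,4)
river: ρ → (4,2,-3)
river: ρ → (-3,4,3)
closes: descent 1, river 10
min |a| on river = 1

1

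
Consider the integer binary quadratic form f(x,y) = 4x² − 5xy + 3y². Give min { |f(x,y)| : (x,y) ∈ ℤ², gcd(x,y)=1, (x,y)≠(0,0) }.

translate: b→3 (≡-5 mod 8), so (4,-5,3)→(4,3,2)
flip: (4,3,2)→(2,-3,4)
translate: b→1 (≡-3 mod 4), so (2,-3,4)→(2,1,3)
reduced (well bottom): (2,1,3) with a≤c, −a<b≤a
well minimum = a = 2

2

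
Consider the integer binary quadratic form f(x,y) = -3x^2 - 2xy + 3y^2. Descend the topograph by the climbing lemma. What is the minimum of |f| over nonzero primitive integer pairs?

descent: ρ → (3,2,-3)  [lands on river]
river: ρ → (-3,4,2)
river: ρ → (2,4,-3)
river: ρ → (-3,2,3)
river: ρ → (3,4,-2)
river: ρ → (-2,4,3)
closes: descent 1, river 6
min |a| on river = 2

2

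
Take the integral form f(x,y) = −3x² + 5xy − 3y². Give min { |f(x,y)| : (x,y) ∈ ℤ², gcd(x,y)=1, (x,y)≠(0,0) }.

translate: b→1 (≡-5 mod 6), so (3,-5,3)→(3,1,1)
flip: (3,1,1)→(1,-1,3)
translate: b→1 (≡-1 mod 2), so (1,-1,3)→(1,1,3)
reduced (well bottom): (1,1,3) with a≤c, −a<b≤a
well minimum |f| = |-1| = 1 (negative-definite)

1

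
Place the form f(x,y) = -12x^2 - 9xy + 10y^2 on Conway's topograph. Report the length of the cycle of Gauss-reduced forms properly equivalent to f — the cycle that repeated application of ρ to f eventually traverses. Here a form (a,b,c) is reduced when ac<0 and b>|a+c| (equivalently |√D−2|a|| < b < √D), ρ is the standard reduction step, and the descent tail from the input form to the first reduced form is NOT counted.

D = 561, ⌊√D⌋ = 23
descent: ρ → (10,9,-12)  [lands on river]
river: ρ → (-12,15,7)
river: ρ → (7,13,-14)
river: ρ → (-14,15,6)
river: ρ → (6,21,-5)
river: ρ → (-5,19,10)
river: ρ → (10,21,-3)
river: ρ → (-3,21,10)
river: ρ → (10,19,-5)
river: ρ → (-5,21,6)
river: ρ → (6,15,-14)
river: ρ → (-14,13,7)
river: ρ → (7,15,-12)
river: ρ → (-12,9,10)
river: ρ → (10,11,-11)
river: ρ → (-11,11,10)
ρ-cycle length = 16 (tail of 1 descent step not counted)

16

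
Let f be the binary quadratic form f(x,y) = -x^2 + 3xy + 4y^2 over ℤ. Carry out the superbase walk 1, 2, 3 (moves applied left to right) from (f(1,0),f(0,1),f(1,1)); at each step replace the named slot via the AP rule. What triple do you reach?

start (-1,4,6) = (f(1,0),f(0,1),f(1,1))
replace slot 1: 2·(4+6) − (-1) = 21 → (21,4,6)
replace slot 2: 2·(21+6) − 4 = 50 → (21,50,6)
replace slot 3: 2·(21+50) − 6 = 136 → (21,50,136)

21,50,136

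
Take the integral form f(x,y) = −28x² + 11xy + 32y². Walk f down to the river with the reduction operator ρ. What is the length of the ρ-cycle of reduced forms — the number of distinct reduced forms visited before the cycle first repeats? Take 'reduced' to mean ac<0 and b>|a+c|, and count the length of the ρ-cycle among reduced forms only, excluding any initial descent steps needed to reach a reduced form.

D = 3705, ⌊√D⌋ = 60
river: ρ → (32,53,-7)
river: ρ → (-7,59,8)
river: ρ → (8,53,-28)
river: ρ → (-28,59,2)
river: ρ → (2,57,-57)
river: ρ → (-57,57,2)
river: ρ → (2,59,-28)
river: ρ → (-28,53,8)
river: ρ → (8,59,-7)
river: ρ → (-7,53,32)
river: ρ → (32,11,-28)
river: ρ → (-28,45,15)
river: ρ → (15,45,-28)
river: ρ → (-28,11,32)
ρ-cycle length = 14 (tail of 0 descent steps not counted)

14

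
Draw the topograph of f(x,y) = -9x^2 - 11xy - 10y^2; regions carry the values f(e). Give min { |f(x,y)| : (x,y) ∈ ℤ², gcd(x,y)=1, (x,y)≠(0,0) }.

translate: b→-7 (≡11 mod 18), so (9,11,10)→(9,-7,8)
flip: (9,-7,8)→(8,7,9)
reduced (well bottom): (8,7,9) with a≤c, −a<b≤a
well minimum |f| = |-8| = 8 (negative-definite)

8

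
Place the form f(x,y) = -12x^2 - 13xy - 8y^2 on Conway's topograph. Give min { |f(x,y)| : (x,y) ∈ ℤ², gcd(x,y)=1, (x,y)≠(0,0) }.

translate: b→-11 (≡13 mod 24), so (12,13,8)→(12,-11,7)
flip: (12,-11,7)→(7,11,12)
translate: b→-3 (≡11 mod 14), so (7,11,12)→(7,-3,8)
reduced (well bottom): (7,-3,8) with a≤c, −a<b≤a
well minimum |f| = |-7| = 7 (negative-definite)

7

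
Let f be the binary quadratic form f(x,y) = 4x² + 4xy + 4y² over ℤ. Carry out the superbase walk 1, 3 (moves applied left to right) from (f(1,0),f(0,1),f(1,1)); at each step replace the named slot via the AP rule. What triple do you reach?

start (4,4,12) = (f(1,0),f(0,1),f(1,1))
replace slot 1: 2·(4+12) − 4 = 28 → (28,4,12)
replace slot 3: 2·(28+4) − 12 = 52 → (28,4,52)

28,4,52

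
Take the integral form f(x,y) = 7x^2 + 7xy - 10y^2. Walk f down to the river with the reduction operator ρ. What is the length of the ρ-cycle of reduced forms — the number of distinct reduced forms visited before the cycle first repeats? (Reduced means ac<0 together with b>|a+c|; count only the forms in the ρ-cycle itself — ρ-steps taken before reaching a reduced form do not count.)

D = 329, ⌊√D⌋ = 18
river: ρ → (-10,13,4)
river: ρ → (4,11,-13)
river: ρ → (-13,15,2)
river: ρ → (2,17,-5)
river: ρ → (-5,13,8)
river: ρ → (8,3,-10)
river: ρ → (-10,17,1)
river: ρ → (1,17,-10)
river: ρ → (-10,3,8)
river: ρ → (8,13,-5)
river: ρ → (-5,17,2)
river: ρ → (2,15,-13)
river: ρ → (-13,11,4)
river: ρ → (4,13,-10)
river: ρ → (-10,7,7)
river: ρ → (7,7,-10)
ρ-cycle length = 16 (tail of 0 descent steps not counted)

16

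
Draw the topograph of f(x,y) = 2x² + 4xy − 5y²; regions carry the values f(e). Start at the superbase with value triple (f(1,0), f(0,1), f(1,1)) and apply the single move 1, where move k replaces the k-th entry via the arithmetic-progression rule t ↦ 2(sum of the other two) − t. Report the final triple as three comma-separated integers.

start (2,-5,1) = (f(1,0),f(0,1),f(1,1))
replace slot 1: 2·((-5)+1) − 2 = -10 → (-10,-5,1)

-10,-5,1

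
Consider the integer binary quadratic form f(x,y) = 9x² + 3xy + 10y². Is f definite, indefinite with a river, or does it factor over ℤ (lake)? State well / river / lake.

D = b²−4ac = 3² − 4·9·10 = -351
D < 0 ⇒ definite ⇒ every region one sign ⇒ single well

well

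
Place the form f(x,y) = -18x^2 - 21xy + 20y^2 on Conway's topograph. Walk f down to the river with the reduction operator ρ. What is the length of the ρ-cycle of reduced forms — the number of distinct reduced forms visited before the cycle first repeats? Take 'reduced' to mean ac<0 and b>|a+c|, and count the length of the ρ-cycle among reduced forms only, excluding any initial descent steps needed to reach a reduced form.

D = 1881, ⌊√D⌋ = 43
descent: ρ → (20,21,-18)  [lands on river]
river: ρ → (-18,15,23)
river: ρ → (23,31,-10)
river: ρ → (-10,29,26)
river: ρ → (26,23,-13)
river: ρ → (-13,29,20)
river: ρ → (20,11,-22)
river: ρ → (-22,33,9)
river: ρ → (9,39,-10)
river: ρ → (-10,41,5)
river: ρ → (5,39,-18)
river: ρ → (-18,33,11)
river: ρ → (11,33,-18)
river: ρ → (-18,39,5)
river: ρ → (5,41,-10)
river: ρ → (-10,39,9)
river: ρ → (9,33,-22)
river: ρ → (-22,11,20)
river: ρ → (20,29,-13)
river: ρ → (-13,23,26)
river: ρ → (26,29,-10)
river: ρ → (-10,31,23)
river: ρ → (23,15,-18)
river: ρ → (-18,21,20)
river: ρ → (20,19,-19)
river: ρ → (-19,19,20)
ρ-cycle length = 26 (tail of 1 descent step not counted)

26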